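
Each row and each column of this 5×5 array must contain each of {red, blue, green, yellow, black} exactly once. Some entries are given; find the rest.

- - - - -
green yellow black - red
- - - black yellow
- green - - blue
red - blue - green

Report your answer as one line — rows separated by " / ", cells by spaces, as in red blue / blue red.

row 1 is empty so far; column 5 has {red,blue,green,yellow} — only black is left for (r1,c5).
row 2 has {red,green,yellow,black}; column 4 has {black} — only blue is left for (r2,c4).
row 3 has {yellow,black}; column 1 has {red,green} — only blue is left for (r3,c1).
row 3 has {blue,yellow,black}; column 2 has {green,yellow} — only red is left for (r3,c2).
row 3 has {red,blue,yellow,black}; column 3 has {blue,black} — only green is left for (r3,c3).
row 5 has {red,blue,green}; column 2 has {red,green,yellow} — only black is left for (r5,c2).
row 5 has {red,blue,green,black}; column 4 has {blue,black} — only yellow is left for (r5,c4).
row 1 has {black}; column 1 has {red,blue,green} — only yellow is left for (r1,c1).
row 1 has {yellow,black}; column 2 has {red,green,yellow,black} — only blue is left for (r1,c2).
row 1 has {blue,yellow,black}; column 3 has {blue,green,black} — only red is left for (r1,c3).
row 1 has {red,blue,yellow,black}; column 4 has {blue,yellow,black} — only green is left for (r1,c4).
row 4 has {blue,green}; column 1 has {red,blue,green,yellow} — only black is left for (r4,c1).
row 4 has {blue,green,black}; column 3 has {red,blue,green,black} — only yellow is left for (r4,c3).
row 4 has {blue,green,yellow,black}; column 4 has {blue,green,yellow,black} — only red is left for (r4,c4).

yellow blue red green black / green yellow black blue red / blue red green black yellow / black green yellow red blue / red black blue yellow green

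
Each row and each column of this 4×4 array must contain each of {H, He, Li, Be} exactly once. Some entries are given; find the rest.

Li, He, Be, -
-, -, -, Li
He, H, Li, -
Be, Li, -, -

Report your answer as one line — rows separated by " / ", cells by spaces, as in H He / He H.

Li He Be H / H Be He Li / He H Li Be / Be Li H He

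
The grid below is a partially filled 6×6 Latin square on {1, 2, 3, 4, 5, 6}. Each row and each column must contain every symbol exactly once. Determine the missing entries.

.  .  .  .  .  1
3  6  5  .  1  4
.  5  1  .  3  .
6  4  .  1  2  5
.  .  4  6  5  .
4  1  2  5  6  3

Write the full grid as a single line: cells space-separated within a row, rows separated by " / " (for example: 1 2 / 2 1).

Cell (r1,c5): row 1 has {1}; column 5 has {1,2,3,5,6} → 4.
Cell (r2,c4): row 2 has {1,3,4,5,6}; column 4 has {1,5,6} → 2.
Cell (r3,c1): row 3 has {1,3,5}; column 1 has {3,4,6} → 2.
Cell (r3,c4): row 3 has {1,2,3,5}; column 4 has {1,2,5,6} → 4.
Cell (r3,c6): row 3 has {1,2,3,4,5}; column 6 has {1,3,4,5} → 6.
Cell (r4,c3): row 4 has {1,2,4,5,6}; column 3 has {1,2,4,5} → 3.
Cell (r5,c1): row 5 has {4,5,6}; column 1 has {2,3,4,6} → 1.
Cell (r5,c6): row 5 has {1,4,5,6}; column 6 has {1,3,4,5,6} → 2.
Cell (r1,c1): row 1 has {1,4}; column 1 has {1,2,3,4,6} → 5.
Cell (r1,c3): row 1 has {1,4,5}; column 3 has {1,2,3,4,5} → 6.
Cell (r1,c4): row 1 has {1,4,5,6}; column 4 has {1,2,4,5,6} → 3.
Cell (r5,c2): row 5 has {1,2,4,5,6}; column 2 has {1,4,5,6} → 3.
Cell (r1,c2): row 1 has {1,3,4,5,6}; column 2 has {1,3,4,5,6} → 2.

5 2 6 3 4 1 / 3 6 5 2 1 4 / 2 5 1 4 3 6 / 6 4 3 1 2 5 / 1 3 4 6 5 2 / 4 1 2 5 6 3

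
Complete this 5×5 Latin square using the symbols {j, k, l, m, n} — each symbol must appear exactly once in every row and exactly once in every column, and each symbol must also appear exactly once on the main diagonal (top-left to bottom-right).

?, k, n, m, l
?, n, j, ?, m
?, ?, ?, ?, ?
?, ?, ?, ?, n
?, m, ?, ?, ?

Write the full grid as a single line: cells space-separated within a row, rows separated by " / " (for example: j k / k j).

j k n m l / l n j k m / k l m n j / m j k l n / n m l j k

(r1,c1) = j
(r5,c5) = k
(r3,c5) = j
(r4,c4) = l
(r5,c3) = l
(r2,c4) = k
(r3,c2) = l
(r3,c3) = m
(r3,c4) = n
(r4,c2) = j
(r4,c3) = k
(r5,c1) = n
(r5,c4) = j
(r2,c1) = l
(r3,c1) = k
(r4,c1) = m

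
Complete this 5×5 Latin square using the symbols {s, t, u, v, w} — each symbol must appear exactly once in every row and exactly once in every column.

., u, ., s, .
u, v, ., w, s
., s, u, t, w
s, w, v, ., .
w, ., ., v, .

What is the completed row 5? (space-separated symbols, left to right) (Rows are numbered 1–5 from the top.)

(r2,c3): row 2 has {s,u,v,w}; column 3 has {u,v}, so it must be t.
(r3,c1): row 3 has {s,t,u,w}; column 1 has {s,u,w}, so it must be v.
(r4,c4): row 4 has {s,v,w}; column 4 has {s,t,v,w}, so it must be u.
(r4,c5): row 4 has {s,u,v,w}; column 5 has {s,w}, so it must be t.
(r5,c2): row 5 has {v,w}; column 2 has {s,u,v,w}, so it must be t.
(r5,c3): row 5 has {t,v,w}; column 3 has {t,u,v}, so it must be s.
(r5,c5): row 5 has {s,t,v,w}; column 5 has {s,t,w}, so it must be u.

w t s v u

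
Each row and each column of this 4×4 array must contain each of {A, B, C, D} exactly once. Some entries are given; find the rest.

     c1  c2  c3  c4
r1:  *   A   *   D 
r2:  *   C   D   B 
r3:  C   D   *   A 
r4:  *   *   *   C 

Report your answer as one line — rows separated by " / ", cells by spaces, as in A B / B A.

B A C D / A C D B / C D B A / D B A C

Cell (r1,c1): row 1 has {A,D}; column 1 has {C} → B.
Cell (r1,c3): row 1 has {A,B,D}; column 3 has {D} → C.
Cell (r2,c1): row 2 has {B,C,D}; column 1 has {B,C} → A.
Cell (r3,c3): row 3 has {A,C,D}; column 3 has {C,D} → B.
Cell (r4,c1): row 4 has {C}; column 1 has {A,B,C} → D.
Cell (r4,c2): row 4 has {C,D}; column 2 has {A,C,D} → B.
Cell (r4,c3): row 4 has {B,C,D}; column 3 has {B,C,D} → A.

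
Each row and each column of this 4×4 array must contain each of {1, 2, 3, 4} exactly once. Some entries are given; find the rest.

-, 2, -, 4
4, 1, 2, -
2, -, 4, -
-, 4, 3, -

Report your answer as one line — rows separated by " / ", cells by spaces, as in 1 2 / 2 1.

3 2 1 4 / 4 1 2 3 / 2 3 4 1 / 1 4 3 2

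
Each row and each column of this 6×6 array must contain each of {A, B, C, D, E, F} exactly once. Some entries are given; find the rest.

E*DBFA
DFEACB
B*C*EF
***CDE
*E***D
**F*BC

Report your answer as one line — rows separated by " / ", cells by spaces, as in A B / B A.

E C D B F A / D F E A C B / B A C D E F / F B A C D E / C E B F A D / A D F E B C

At row 1, column 2: row 1 has {A,B,D,E,F}; column 2 has {E,F}; that leaves C.
At row 3, column 4: row 3 has {B,C,E,F}; column 4 has {A,B,C}; that leaves D.
At row 5, column 4: row 5 has {D,E}; column 4 has {A,B,C,D}; that leaves F.
At row 5, column 5: row 5 has {D,E,F}; column 5 has {B,C,D,E,F}; that leaves A.
At row 6, column 1: row 6 has {B,C,F}; column 1 has {B,D,E}; that leaves A.
At row 6, column 2: row 6 has {A,B,C,F}; column 2 has {C,E,F}; that leaves D.
At row 6, column 4: row 6 has {A,B,C,D,F}; column 4 has {A,B,C,D,F}; that leaves E.
At row 3, column 2: row 3 has {B,C,D,E,F}; column 2 has {C,D,E,F}; that leaves A.
At row 4, column 1: row 4 has {C,D,E}; column 1 has {A,B,D,E}; that leaves F.
At row 4, column 2: row 4 has {C,D,E,F}; column 2 has {A,C,D,E,F}; that leaves B.
At row 4, column 3: row 4 has {B,C,D,E,F}; column 3 has {C,D,E,F}; that leaves A.
At row 5, column 1: row 5 has {A,D,E,F}; column 1 has {A,B,D,E,F}; that leaves C.
At row 5, column 3: row 5 has {A,C,D,E,F}; column 3 has {A,C,D,E,F}; that leaves B.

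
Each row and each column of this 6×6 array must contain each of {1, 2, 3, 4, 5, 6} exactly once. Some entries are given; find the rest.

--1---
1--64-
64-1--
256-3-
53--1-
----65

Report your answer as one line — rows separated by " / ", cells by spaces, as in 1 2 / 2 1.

3 6 1 5 2 4 / 1 2 5 6 4 3 / 6 4 3 1 5 2 / 2 5 6 4 3 1 / 5 3 4 2 1 6 / 4 1 2 3 6 5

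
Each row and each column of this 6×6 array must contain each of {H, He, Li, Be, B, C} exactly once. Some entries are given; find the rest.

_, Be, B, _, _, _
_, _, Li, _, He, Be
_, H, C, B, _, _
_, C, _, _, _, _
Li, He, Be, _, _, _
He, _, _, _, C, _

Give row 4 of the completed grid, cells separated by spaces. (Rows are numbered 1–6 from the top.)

Cell (r2,c2): row 2 has {He,Li,Be}; column 2 has {H,He,Be,C} → B.
Cell (r3,c1): row 3 has {H,B,C}; column 1 has {He,Li} → Be.
Cell (r3,c5): row 3 has {H,Be,B,C}; column 5 has {He,C} → Li.
Cell (r3,c6): row 3 has {H,Li,Be,B,C}; column 6 has {Be} → He.
Cell (r6,c2): row 6 has {He,C}; column 2 has {H,He,Be,B,C} → Li.
Cell (r6,c3): row 6 has {He,Li,C}; column 3 has {Li,Be,B,C} → H.
Cell (r6,c4): row 6 has {H,He,Li,C}; column 4 has {B} → Be.
Cell (r6,c6): row 6 has {H,He,Li,Be,C}; column 6 has {He,Be} → B.
Cell (r1,c5): row 1 has {Be,B}; column 5 has {He,Li,C} → H.
Cell (r4,c3): row 4 has {C}; column 3 has {H,Li,Be,B,C} → He.
Cell (r5,c5): row 5 has {He,Li,Be}; column 5 has {H,He,Li,C} → B.
Cell (r1,c1): row 1 has {H,Be,B}; column 1 has {He,Li,Be} → C.
Cell (r1,c6): row 1 has {H,Be,B,C}; column 6 has {He,Be,B} → Li.
Cell (r2,c1): row 2 has {He,Li,Be,B}; column 1 has {He,Li,Be,C} → H.
Cell (r2,c4): row 2 has {H,He,Li,Be,B}; column 4 has {Be,B} → C.
Cell (r4,c1): row 4 has {He,C}; column 1 has {H,He,Li,Be,C} → B.
Cell (r4,c5): row 4 has {He,B,C}; column 5 has {H,He,Li,B,C} → Be.
Cell (r4,c6): row 4 has {He,Be,B,C}; column 6 has {He,Li,Be,B} → H.
Cell (r5,c4): row 5 has {He,Li,Be,B}; column 4 has {Be,B,C} → H.
Cell (r5,c6): row 5 has {H,He,Li,Be,B}; column 6 has {H,He,Li,Be,B} → C.
Cell (r1,c4): row 1 has {H,Li,Be,B,C}; column 4 has {H,Be,B,C} → He.
Cell (r4,c4): row 4 has {H,He,Be,B,C}; column 4 has {H,He,Be,B,C} → Li.

B C He Li Be H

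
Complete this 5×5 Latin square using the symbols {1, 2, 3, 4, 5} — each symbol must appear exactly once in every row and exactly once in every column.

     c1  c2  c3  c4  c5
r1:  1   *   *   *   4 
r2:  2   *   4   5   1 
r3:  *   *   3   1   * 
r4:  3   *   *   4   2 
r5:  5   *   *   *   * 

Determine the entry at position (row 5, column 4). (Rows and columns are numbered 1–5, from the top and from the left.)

(r2,c2) = 3
(r3,c1) = 4
(r3,c5) = 5
(r5,c5) = 3
(r3,c2) = 2
(r5,c4) = 2

2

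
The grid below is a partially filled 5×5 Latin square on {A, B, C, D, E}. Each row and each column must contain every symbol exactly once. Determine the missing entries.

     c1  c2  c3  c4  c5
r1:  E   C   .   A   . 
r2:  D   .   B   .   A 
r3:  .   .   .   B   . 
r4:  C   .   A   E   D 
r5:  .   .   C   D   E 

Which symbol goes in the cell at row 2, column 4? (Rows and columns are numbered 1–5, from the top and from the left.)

C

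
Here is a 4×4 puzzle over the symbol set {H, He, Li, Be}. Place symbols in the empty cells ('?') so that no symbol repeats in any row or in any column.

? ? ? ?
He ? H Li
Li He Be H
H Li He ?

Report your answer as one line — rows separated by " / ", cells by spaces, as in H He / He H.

Be H Li He / He Be H Li / Li He Be H / H Li He Be

(r1,c1) = Be
(r1,c2) = H
(r1,c3) = Li
(r1,c4) = He
(r2,c2) = Be
(r4,c4) = Be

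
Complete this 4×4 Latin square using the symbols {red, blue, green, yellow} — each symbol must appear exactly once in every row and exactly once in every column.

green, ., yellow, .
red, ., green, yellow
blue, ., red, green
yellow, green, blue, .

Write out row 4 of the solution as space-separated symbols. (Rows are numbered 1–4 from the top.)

yellow green blue red

Cell (r2,c2): row 2 has {red,green,yellow}; column 2 has {green} → blue.
Cell (r3,c2): row 3 has {red,blue,green}; column 2 has {blue,green} → yellow.
Cell (r4,c4): row 4 has {blue,green,yellow}; column 4 has {green,yellow} → red.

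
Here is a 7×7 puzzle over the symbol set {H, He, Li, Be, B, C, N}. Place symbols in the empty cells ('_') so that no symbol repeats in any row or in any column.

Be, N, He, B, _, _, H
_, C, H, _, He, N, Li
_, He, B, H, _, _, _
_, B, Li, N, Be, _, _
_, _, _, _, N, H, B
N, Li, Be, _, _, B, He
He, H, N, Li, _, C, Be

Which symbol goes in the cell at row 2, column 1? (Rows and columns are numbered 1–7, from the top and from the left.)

(r1,c6): row 1 has {H,He,Be,B,N}; column 6 has {H,B,C,N}, so it must be Li.
(r2,c1): row 2 has {H,He,Li,C,N}; column 1 has {He,Be,N}, so it must be B.

B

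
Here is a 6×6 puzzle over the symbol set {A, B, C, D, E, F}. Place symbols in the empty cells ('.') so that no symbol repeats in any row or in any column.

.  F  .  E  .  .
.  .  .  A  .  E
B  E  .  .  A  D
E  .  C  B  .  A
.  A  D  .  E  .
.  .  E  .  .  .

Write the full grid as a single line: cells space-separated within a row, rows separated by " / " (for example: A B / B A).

D F A E B C / F C B A D E / B E F C A D / E D C B F A / C A D F E B / A B E D C F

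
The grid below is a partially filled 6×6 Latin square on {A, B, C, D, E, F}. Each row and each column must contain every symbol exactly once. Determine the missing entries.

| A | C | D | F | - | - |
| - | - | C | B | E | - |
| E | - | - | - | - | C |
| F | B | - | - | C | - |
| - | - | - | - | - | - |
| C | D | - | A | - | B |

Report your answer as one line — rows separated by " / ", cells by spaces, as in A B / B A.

A C D F B E / D A C B E F / E F B D A C / F B A E C D / B E F C D A / C D E A F B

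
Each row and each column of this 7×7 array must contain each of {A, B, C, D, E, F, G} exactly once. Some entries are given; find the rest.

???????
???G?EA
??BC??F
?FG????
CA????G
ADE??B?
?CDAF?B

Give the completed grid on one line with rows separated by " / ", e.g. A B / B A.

row 2 has {A,E,G}; column 2 has {A,C,D,F} — only B is left for (r2,c2).
row 5 has {A,C,G}; column 3 has {B,D,E,G} — only F is left for (r5,c3).
row 5 has {A,C,F,G}; column 6 has {B,E} — only D is left for (r5,c6).
row 6 has {A,B,D,E}; column 4 has {A,C,G} — only F is left for (r6,c4).
row 6 has {A,B,D,E,F}; column 7 has {A,B,F,G} — only C is left for (r6,c7).
row 7 has {A,B,C,D,F}; column 6 has {B,D,E} — only G is left for (r7,c6).
row 2 has {A,B,E,G}; column 3 has {B,D,E,F,G} — only C is left for (r2,c3).
row 2 has {A,B,C,E,G}; column 5 has {F} — only D is left for (r2,c5).
row 3 has {B,C,F}; column 6 has {B,D,E,G} — only A is left for (r3,c6).
row 4 has {F,G}; column 6 has {A,B,D,E,G} — only C is left for (r4,c6).
row 6 has {A,B,C,D,E,F}; column 5 has {D,F} — only G is left for (r6,c5).
row 7 has {A,B,C,D,F,G}; column 1 has {A,C} — only E is left for (r7,c1).
row 1 is empty so far; column 3 has {B,C,D,E,F,G} — only A is left for (r1,c3).
row 1 has {A}; column 6 has {A,B,C,D,E,G} — only F is left for (r1,c6).
row 2 has {A,B,C,D,E,G}; column 1 has {A,C,E} — only F is left for (r2,c1).
row 3 has {A,B,C,F}; column 5 has {D,F,G} — only E is left for (r3,c5).
row 5 has {A,C,D,F,G}; column 5 has {D,E,F,G} — only B is left for (r5,c5).
row 1 has {A,F}; column 5 has {B,D,E,F,G} — only C is left for (r1,c5).
row 3 has {A,B,C,E,F}; column 2 has {A,B,C,D,F} — only G is left for (r3,c2).
row 4 has {C,F,G}; column 5 has {B,C,D,E,F,G} — only A is left for (r4,c5).
row 5 has {A,B,C,D,F,G}; column 4 has {A,C,F,G} — only E is left for (r5,c4).
row 1 has {A,C,F}; column 2 has {A,B,C,D,F,G} — only E is left for (r1,c2).
row 1 has {A,C,E,F}; column 7 has {A,B,C,F,G} — only D is left for (r1,c7).
row 3 has {A,B,C,E,F,G}; column 1 has {A,C,E,F} — only D is left for (r3,c1).
row 4 has {A,C,F,G}; column 1 has {A,C,D,E,F} — only B is left for (r4,c1).
row 4 has {A,B,C,F,G}; column 4 has {A,C,E,F,G} — only D is left for (r4,c4).
row 4 has {A,B,C,D,F,G}; column 7 has {A,B,C,D,F,G} — only E is left for (r4,c7).
row 1 has {A,C,D,E,F}; column 1 has {A,B,C,D,E,F} — only G is left for (r1,c1).
row 1 has {A,C,D,E,F,G}; column 4 has {A,C,D,E,F,G} — only B is left for (r1,c4).

G E A B C F D / F B C G D E A / D G B C E A F / B F G D A C E / C A F E B D G / A D E F G B C / E C D A F G B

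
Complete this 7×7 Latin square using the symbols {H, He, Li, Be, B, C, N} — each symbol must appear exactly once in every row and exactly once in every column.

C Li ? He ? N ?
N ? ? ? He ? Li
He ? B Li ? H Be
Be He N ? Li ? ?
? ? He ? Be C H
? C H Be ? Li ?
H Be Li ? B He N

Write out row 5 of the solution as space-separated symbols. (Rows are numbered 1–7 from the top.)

Li B He N Be C H

(r1,c3) = Be
(r1,c5) = H
(r1,c7) = B
(r2,c3) = C
(r3,c2) = N
(r3,c5) = C
(r4,c6) = B
(r4,c7) = C
(r5,c2) = B
(r5,c4) = N
(r6,c1) = B
(r6,c5) = N
(r6,c7) = He
(r7,c4) = C
(r2,c2) = H
(r2,c4) = B
(r2,c6) = Be
(r4,c4) = H
(r5,c1) = Li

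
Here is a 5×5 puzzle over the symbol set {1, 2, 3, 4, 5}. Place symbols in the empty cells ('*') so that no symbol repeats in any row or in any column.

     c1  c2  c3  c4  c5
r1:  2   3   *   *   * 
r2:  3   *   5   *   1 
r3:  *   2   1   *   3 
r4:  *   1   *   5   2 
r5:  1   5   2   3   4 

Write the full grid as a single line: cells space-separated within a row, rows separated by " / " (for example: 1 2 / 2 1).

(r1,c3) = 4
(r1,c4) = 1
(r1,c5) = 5
(r2,c2) = 4
(r2,c4) = 2
(r3,c4) = 4
(r4,c1) = 4
(r4,c3) = 3
(r3,c1) = 5

2 3 4 1 5 / 3 4 5 2 1 / 5 2 1 4 3 / 4 1 3 5 2 / 1 5 2 3 4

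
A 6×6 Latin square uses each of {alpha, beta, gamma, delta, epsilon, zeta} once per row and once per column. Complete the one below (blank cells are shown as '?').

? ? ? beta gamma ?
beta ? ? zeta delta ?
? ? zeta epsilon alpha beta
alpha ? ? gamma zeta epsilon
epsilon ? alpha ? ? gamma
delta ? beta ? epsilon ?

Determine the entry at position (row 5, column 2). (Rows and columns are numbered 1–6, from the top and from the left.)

zeta

(r1,c1) = zeta
(r2,c6) = alpha
(r3,c1) = gamma
(r3,c2) = delta
(r4,c2) = beta
(r4,c3) = delta
(r5,c2) = zeta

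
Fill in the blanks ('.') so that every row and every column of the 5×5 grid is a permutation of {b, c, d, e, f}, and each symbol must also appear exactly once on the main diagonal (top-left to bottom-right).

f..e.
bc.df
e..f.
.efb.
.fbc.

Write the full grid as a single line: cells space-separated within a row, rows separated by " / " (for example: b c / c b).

f d c e b / b c e d f / e b d f c / c e f b d / d f b c e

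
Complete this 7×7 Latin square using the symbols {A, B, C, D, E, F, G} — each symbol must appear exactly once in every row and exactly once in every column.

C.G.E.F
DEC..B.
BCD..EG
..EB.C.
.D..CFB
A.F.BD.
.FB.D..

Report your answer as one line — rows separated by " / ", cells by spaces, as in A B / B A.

C B G D E A F / D E C G F B A / B C D F A E G / F A E B G C D / G D A E C F B / A G F C B D E / E F B A D G C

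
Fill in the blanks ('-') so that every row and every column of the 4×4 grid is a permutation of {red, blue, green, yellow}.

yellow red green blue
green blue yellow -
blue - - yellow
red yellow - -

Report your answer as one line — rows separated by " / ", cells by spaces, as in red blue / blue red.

yellow red green blue / green blue yellow red / blue green red yellow / red yellow blue green

Cell (r2,c4): row 2 has {blue,green,yellow}; column 4 has {blue,yellow} → red.
Cell (r3,c2): row 3 has {blue,yellow}; column 2 has {red,blue,yellow} → green.
Cell (r3,c3): row 3 has {blue,green,yellow}; column 3 has {green,yellow} → red.
Cell (r4,c3): row 4 has {red,yellow}; column 3 has {red,green,yellow} → blue.
Cell (r4,c4): row 4 has {red,blue,yellow}; column 4 has {red,blue,yellow} → green.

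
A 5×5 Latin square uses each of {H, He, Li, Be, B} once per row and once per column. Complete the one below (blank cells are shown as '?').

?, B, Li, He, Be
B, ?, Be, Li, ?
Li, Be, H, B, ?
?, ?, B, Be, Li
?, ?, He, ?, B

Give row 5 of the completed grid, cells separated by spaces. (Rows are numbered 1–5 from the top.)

At row 1, column 1: row 1 has {He,Li,Be,B}; column 1 has {Li,B}; that leaves H.
At row 3, column 5: row 3 has {H,Li,Be,B}; column 5 has {Li,Be,B}; that leaves He.
At row 4, column 1: row 4 has {Li,Be,B}; column 1 has {H,Li,B}; that leaves He.
At row 4, column 2: row 4 has {He,Li,Be,B}; column 2 has {Be,B}; that leaves H.
At row 5, column 1: row 5 has {He,B}; column 1 has {H,He,Li,B}; that leaves Be.
At row 5, column 2: row 5 has {He,Be,B}; column 2 has {H,Be,B}; that leaves Li.
At row 5, column 4: row 5 has {He,Li,Be,B}; column 4 has {He,Li,Be,B}; that leaves H.

Be Li He H B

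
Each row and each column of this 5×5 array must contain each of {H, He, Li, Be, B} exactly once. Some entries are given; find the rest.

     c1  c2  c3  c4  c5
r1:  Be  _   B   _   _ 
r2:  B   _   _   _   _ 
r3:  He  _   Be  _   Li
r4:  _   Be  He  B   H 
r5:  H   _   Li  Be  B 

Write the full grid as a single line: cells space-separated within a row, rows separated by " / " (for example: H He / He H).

Cell (r1,c5): row 1 has {Be,B}; column 5 has {H,Li,B} → He.
Cell (r2,c3): row 2 has {B}; column 3 has {He,Li,Be,B} → H.
Cell (r2,c5): row 2 has {H,B}; column 5 has {H,He,Li,B} → Be.
Cell (r3,c4): row 3 has {He,Li,Be}; column 4 has {Be,B} → H.
Cell (r4,c1): row 4 has {H,He,Be,B}; column 1 has {H,He,Be,B} → Li.
Cell (r5,c2): row 5 has {H,Li,Be,B}; column 2 has {Be} → He.
Cell (r1,c4): row 1 has {He,Be,B}; column 4 has {H,Be,B} → Li.
Cell (r2,c2): row 2 has {H,Be,B}; column 2 has {He,Be} → Li.
Cell (r2,c4): row 2 has {H,Li,Be,B}; column 4 has {H,Li,Be,B} → He.
Cell (r3,c2): row 3 has {H,He,Li,Be}; column 2 has {He,Li,Be} → B.
Cell (r1,c2): row 1 has {He,Li,Be,B}; column 2 has {He,Li,Be,B} → H.

Be H B Li He / B Li H He Be / He B Be H Li / Li Be He B H / H He Li Be B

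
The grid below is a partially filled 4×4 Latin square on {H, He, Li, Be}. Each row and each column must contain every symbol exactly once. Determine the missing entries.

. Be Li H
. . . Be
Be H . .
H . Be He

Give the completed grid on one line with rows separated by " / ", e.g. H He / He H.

He Be Li H / Li He H Be / Be H He Li / H Li Be He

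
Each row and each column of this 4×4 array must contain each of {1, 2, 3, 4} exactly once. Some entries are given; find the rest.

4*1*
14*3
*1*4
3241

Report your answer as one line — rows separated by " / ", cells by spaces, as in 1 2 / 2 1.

4 3 1 2 / 1 4 2 3 / 2 1 3 4 / 3 2 4 1

(r1,c2) = 3
(r1,c4) = 2
(r2,c3) = 2
(r3,c1) = 2
(r3,c3) = 3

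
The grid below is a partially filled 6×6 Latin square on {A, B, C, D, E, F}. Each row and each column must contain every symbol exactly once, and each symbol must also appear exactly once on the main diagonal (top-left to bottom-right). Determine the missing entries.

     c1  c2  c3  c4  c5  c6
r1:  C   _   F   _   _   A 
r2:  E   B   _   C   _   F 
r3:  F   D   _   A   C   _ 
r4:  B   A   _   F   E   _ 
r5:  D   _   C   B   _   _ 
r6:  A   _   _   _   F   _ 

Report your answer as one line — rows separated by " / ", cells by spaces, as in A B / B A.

C E F D B A / E B A C D F / F D E A C B / B A D F E C / D F C B A E / A C B E F D

(r1,c2) = E
(r1,c4) = D
(r1,c5) = B
(r3,c3) = E
(r3,c6) = B
(r4,c3) = D
(r4,c6) = C
(r5,c2) = F
(r5,c5) = A
(r5,c6) = E
(r6,c2) = C
(r6,c3) = B
(r6,c4) = E
(r6,c6) = D
(r2,c3) = A
(r2,c5) = D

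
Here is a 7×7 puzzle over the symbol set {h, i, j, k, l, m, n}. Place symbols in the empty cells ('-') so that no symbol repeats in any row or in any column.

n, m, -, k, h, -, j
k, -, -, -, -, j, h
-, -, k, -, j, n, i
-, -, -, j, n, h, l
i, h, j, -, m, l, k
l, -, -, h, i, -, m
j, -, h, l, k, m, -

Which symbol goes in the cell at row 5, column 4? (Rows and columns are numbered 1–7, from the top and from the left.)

n

At row 1, column 6: row 1 has {h,j,k,m,n}; column 6 has {h,j,l,m,n}; that leaves i.
At row 2, column 5: row 2 has {h,j,k}; column 5 has {h,i,j,k,m,n}; that leaves l.
At row 3, column 2: row 3 has {i,j,k,n}; column 2 has {h,m}; that leaves l.
At row 3, column 4: row 3 has {i,j,k,l,n}; column 4 has {h,j,k,l}; that leaves m.
At row 4, column 1: row 4 has {h,j,l,n}; column 1 has {i,j,k,l,n}; that leaves m.
At row 4, column 3: row 4 has {h,j,l,m,n}; column 3 has {h,j,k}; that leaves i.
At row 5, column 4: row 5 has {h,i,j,k,l,m}; column 4 has {h,j,k,l,m}; that leaves n.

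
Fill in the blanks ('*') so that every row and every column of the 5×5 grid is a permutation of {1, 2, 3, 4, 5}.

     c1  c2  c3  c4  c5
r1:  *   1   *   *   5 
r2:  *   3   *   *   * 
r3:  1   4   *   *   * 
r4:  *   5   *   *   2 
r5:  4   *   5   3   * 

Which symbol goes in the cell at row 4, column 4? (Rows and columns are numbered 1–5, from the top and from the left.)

Cell (r3,c5): row 3 has {1,4}; column 5 has {2,5} → 3.
Cell (r4,c1): row 4 has {2,5}; column 1 has {1,4} → 3.
Cell (r5,c2): row 5 has {3,4,5}; column 2 has {1,3,4,5} → 2.
Cell (r5,c5): row 5 has {2,3,4,5}; column 5 has {2,3,5} → 1.
Cell (r1,c1): row 1 has {1,5}; column 1 has {1,3,4} → 2.
Cell (r1,c4): row 1 has {1,2,5}; column 4 has {3} → 4.
Cell (r2,c1): row 2 has {3}; column 1 has {1,2,3,4} → 5.
Cell (r2,c5): row 2 has {3,5}; column 5 has {1,2,3,5} → 4.
Cell (r3,c3): row 3 has {1,3,4}; column 3 has {5} → 2.
Cell (r3,c4): row 3 has {1,2,3,4}; column 4 has {3,4} → 5.
Cell (r4,c4): row 4 has {2,3,5}; column 4 has {3,4,5} → 1.

1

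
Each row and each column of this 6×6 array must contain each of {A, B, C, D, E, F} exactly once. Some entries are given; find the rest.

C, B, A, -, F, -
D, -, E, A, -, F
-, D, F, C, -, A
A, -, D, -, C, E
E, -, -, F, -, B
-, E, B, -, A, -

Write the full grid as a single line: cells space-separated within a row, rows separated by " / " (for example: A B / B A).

row 1 has {A,B,C,F}; column 6 has {A,B,E,F} — only D is left for (r1,c6).
row 2 has {A,D,E,F}; column 2 has {B,D,E} — only C is left for (r2,c2).
row 2 has {A,C,D,E,F}; column 5 has {A,C,F} — only B is left for (r2,c5).
row 3 has {A,C,D,F}; column 1 has {A,C,D,E} — only B is left for (r3,c1).
row 3 has {A,B,C,D,F}; column 5 has {A,B,C,F} — only E is left for (r3,c5).
row 4 has {A,C,D,E}; column 2 has {B,C,D,E} — only F is left for (r4,c2).
row 4 has {A,C,D,E,F}; column 4 has {A,C,F} — only B is left for (r4,c4).
row 5 has {B,E,F}; column 2 has {B,C,D,E,F} — only A is left for (r5,c2).
row 5 has {A,B,E,F}; column 3 has {A,B,D,E,F} — only C is left for (r5,c3).
row 5 has {A,B,C,E,F}; column 5 has {A,B,C,E,F} — only D is left for (r5,c5).
row 6 has {A,B,E}; column 1 has {A,B,C,D,E} — only F is left for (r6,c1).
row 6 has {A,B,E,F}; column 4 has {A,B,C,F} — only D is left for (r6,c4).
row 6 has {A,B,D,E,F}; column 6 has {A,B,D,E,F} — only C is left for (r6,c6).
row 1 has {A,B,C,D,F}; column 4 has {A,B,C,D,F} — only E is left for (r1,c4).

C B A E F D / D C E A B F / B D F C E A / A F D B C E / E A C F D B / F E B D A C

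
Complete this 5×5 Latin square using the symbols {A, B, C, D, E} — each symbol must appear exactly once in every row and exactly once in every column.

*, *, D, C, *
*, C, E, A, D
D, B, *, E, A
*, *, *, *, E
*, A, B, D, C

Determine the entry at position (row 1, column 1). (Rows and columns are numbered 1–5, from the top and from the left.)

A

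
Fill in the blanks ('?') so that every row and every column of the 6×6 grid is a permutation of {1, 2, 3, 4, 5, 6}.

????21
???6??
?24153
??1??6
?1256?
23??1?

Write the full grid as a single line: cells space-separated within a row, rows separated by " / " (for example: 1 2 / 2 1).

(r3,c1) = 6
(r5,c6) = 4
(r6,c4) = 4
(r6,c6) = 5
(r1,c4) = 3
(r2,c6) = 2
(r4,c4) = 2
(r5,c1) = 3
(r6,c3) = 6
(r1,c3) = 5
(r2,c3) = 3
(r2,c5) = 4
(r4,c5) = 3
(r1,c1) = 4
(r1,c2) = 6
(r2,c2) = 5
(r4,c1) = 5
(r4,c2) = 4
(r2,c1) = 1

4 6 5 3 2 1 / 1 5 3 6 4 2 / 6 2 4 1 5 3 / 5 4 1 2 3 6 / 3 1 2 5 6 4 / 2 3 6 4 1 5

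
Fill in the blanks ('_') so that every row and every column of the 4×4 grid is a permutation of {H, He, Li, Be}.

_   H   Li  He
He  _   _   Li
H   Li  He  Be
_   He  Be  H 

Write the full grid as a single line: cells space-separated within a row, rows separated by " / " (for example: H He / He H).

row 1 has {H,He,Li}; column 1 has {H,He} — only Be is left for (r1,c1).
row 2 has {He,Li}; column 2 has {H,He,Li} — only Be is left for (r2,c2).
row 2 has {He,Li,Be}; column 3 has {He,Li,Be} — only H is left for (r2,c3).
row 4 has {H,He,Be}; column 1 has {H,He,Be} — only Li is left for (r4,c1).

Be H Li He / He Be H Li / H Li He Be / Li He Be H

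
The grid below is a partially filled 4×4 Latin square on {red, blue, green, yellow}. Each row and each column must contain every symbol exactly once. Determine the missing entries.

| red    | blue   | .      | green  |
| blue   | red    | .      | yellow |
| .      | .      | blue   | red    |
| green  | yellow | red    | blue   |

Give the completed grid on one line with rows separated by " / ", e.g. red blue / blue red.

red blue yellow green / blue red green yellow / yellow green blue red / green yellow red blue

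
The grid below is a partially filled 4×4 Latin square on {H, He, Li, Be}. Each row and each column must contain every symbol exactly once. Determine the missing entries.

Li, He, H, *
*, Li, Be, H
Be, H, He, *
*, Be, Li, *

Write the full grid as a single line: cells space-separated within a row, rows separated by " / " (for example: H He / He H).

row 1 has {H,He,Li}; column 4 has {H} — only Be is left for (r1,c4).
row 2 has {H,Li,Be}; column 1 has {Li,Be} — only He is left for (r2,c1).
row 3 has {H,He,Be}; column 4 has {H,Be} — only Li is left for (r3,c4).
row 4 has {Li,Be}; column 1 has {He,Li,Be} — only H is left for (r4,c1).
row 4 has {H,Li,Be}; column 4 has {H,Li,Be} — only He is left for (r4,c4).

Li He H Be / He Li Be H / Be H He Li / H Be Li He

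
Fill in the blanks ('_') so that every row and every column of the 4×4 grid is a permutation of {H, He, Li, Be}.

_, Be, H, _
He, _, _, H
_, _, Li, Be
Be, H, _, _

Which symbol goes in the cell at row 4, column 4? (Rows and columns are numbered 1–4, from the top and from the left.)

Li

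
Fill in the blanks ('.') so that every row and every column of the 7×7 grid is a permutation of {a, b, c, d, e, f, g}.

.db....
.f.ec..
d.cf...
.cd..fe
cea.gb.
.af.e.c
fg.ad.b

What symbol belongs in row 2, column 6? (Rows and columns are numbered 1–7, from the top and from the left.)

(r2,c3) = g
(r3,c2) = b
(r3,c5) = a
(r3,c7) = g
(r4,c5) = b
(r5,c4) = d
(r5,c7) = f
(r7,c3) = e
(r7,c6) = c
(r1,c5) = f
(r1,c7) = a
(r2,c7) = d
(r3,c6) = e
(r4,c4) = g
(r6,c4) = b
(r1,c4) = c
(r1,c6) = g
(r2,c6) = a

a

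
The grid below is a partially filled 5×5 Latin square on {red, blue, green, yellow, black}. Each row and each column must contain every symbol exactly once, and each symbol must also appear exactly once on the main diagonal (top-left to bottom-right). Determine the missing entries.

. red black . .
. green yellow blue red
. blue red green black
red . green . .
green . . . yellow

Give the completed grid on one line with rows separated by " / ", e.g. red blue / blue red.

blue red black yellow green / black green yellow blue red / yellow blue red green black / red yellow green black blue / green black blue red yellow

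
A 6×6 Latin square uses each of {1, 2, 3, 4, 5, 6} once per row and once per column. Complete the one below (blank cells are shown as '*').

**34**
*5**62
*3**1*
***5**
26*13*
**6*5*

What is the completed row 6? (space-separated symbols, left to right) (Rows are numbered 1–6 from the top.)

3 4 6 2 5 1

(r1,c5) = 2
(r2,c4) = 3
(r4,c5) = 4
(r6,c4) = 2
(r1,c2) = 1
(r3,c4) = 6
(r4,c2) = 2
(r4,c3) = 1
(r6,c2) = 4
(r2,c3) = 4
(r5,c3) = 5
(r5,c6) = 4
(r2,c1) = 1
(r3,c3) = 2
(r3,c6) = 5
(r6,c1) = 3
(r6,c6) = 1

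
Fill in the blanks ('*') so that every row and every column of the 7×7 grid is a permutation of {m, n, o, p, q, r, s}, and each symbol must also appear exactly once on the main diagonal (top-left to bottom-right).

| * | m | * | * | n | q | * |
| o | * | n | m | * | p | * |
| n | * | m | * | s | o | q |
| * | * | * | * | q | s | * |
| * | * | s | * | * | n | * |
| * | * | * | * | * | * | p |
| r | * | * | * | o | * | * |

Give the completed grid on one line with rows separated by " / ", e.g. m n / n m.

s m p r n q o / o q n m r p s / n r m p s o q / p n r o q s m / m o s q p n r / q s o n m r p / r p q s o m n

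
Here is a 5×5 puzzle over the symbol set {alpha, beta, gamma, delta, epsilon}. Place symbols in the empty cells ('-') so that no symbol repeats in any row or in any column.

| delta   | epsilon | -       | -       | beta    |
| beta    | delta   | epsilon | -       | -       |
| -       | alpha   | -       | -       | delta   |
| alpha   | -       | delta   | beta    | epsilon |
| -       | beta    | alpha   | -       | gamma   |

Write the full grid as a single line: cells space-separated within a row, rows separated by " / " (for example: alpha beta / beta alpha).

delta epsilon gamma alpha beta / beta delta epsilon gamma alpha / gamma alpha beta epsilon delta / alpha gamma delta beta epsilon / epsilon beta alpha delta gamma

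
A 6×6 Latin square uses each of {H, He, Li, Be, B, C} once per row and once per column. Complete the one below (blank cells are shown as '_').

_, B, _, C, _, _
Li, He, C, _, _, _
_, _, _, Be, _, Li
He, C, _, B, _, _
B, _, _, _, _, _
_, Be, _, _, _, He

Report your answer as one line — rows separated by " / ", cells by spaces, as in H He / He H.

Be B Li C He H / Li He C H Be B / C H He Be B Li / He C H B Li Be / B Li Be He H C / H Be B Li C He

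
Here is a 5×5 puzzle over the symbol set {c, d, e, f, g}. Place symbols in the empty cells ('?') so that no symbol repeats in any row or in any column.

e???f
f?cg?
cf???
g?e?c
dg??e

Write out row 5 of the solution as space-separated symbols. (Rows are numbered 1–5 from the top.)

d g f c e

(r2,c5): row 2 has {c,f,g}; column 5 has {c,e,f}, so it must be d.
(r3,c5): row 3 has {c,f}; column 5 has {c,d,e,f}, so it must be g.
(r4,c2): row 4 has {c,e,g}; column 2 has {f,g}, so it must be d.
(r4,c4): row 4 has {c,d,e,g}; column 4 has {g}, so it must be f.
(r5,c3): row 5 has {d,e,g}; column 3 has {c,e}, so it must be f.
(r5,c4): row 5 has {d,e,f,g}; column 4 has {f,g}, so it must be c.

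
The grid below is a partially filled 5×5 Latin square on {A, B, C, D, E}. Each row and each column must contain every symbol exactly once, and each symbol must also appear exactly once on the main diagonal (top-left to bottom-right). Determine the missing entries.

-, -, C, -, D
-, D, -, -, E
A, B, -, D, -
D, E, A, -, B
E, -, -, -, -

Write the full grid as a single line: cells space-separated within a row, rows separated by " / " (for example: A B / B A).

(r1,c1) = B
(r1,c2) = A
(r1,c4) = E
(r2,c1) = C
(r2,c3) = B
(r2,c4) = A
(r3,c3) = E
(r3,c5) = C
(r4,c4) = C
(r5,c2) = C
(r5,c3) = D
(r5,c4) = B
(r5,c5) = A

B A C E D / C D B A E / A B E D C / D E A C B / E C D B A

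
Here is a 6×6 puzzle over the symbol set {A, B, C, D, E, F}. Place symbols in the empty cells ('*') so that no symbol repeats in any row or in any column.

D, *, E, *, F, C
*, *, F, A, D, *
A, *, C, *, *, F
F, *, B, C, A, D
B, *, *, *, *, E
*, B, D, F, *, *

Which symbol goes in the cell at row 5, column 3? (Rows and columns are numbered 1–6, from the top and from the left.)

A

(r1,c2) = A
(r1,c4) = B
(r2,c6) = B
(r4,c2) = E
(r5,c3) = A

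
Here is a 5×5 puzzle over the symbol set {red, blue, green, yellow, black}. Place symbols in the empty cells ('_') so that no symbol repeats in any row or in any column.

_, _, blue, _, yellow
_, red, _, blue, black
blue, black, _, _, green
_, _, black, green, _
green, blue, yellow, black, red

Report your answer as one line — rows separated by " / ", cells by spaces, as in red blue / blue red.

black green blue red yellow / yellow red green blue black / blue black red yellow green / red yellow black green blue / green blue yellow black red

(r1,c2) = green
(r1,c4) = red
(r2,c1) = yellow
(r2,c3) = green
(r3,c3) = red
(r3,c4) = yellow
(r4,c1) = red
(r4,c2) = yellow
(r4,c5) = blue
(r1,c1) = black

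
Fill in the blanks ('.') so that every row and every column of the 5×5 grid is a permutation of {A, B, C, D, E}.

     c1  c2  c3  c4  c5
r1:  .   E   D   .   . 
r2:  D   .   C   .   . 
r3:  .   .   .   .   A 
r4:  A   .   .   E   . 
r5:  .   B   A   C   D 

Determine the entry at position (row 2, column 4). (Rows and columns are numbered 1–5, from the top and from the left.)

B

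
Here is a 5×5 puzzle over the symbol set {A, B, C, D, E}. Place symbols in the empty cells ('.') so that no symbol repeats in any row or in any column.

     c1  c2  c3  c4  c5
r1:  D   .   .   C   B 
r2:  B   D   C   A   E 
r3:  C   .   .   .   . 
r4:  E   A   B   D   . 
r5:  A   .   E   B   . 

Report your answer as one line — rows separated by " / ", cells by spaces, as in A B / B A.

(r1,c2) = E
(r1,c3) = A
(r3,c2) = B
(r3,c3) = D
(r3,c4) = E
(r3,c5) = A
(r4,c5) = C
(r5,c2) = C
(r5,c5) = D

D E A C B / B D C A E / C B D E A / E A B D C / A C E B D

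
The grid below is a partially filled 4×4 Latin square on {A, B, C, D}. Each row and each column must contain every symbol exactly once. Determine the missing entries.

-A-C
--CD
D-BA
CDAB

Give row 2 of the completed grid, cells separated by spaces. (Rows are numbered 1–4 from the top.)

row 1 has {A,C}; column 1 has {C,D} — only B is left for (r1,c1).
row 1 has {A,B,C}; column 3 has {A,B,C} — only D is left for (r1,c3).
row 2 has {C,D}; column 1 has {B,C,D} — only A is left for (r2,c1).
row 2 has {A,C,D}; column 2 has {A,D} — only B is left for (r2,c2).

A B C D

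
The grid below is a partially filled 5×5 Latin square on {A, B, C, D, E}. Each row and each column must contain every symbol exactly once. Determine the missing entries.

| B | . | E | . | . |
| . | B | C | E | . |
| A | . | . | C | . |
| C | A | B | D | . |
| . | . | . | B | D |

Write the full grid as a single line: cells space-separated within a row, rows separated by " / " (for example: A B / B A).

(r1,c4) = A
(r1,c5) = C
(r2,c1) = D
(r2,c5) = A
(r3,c3) = D
(r4,c5) = E
(r5,c1) = E
(r5,c2) = C
(r5,c3) = A
(r1,c2) = D
(r3,c2) = E
(r3,c5) = B

B D E A C / D B C E A / A E D C B / C A B D E / E C A B D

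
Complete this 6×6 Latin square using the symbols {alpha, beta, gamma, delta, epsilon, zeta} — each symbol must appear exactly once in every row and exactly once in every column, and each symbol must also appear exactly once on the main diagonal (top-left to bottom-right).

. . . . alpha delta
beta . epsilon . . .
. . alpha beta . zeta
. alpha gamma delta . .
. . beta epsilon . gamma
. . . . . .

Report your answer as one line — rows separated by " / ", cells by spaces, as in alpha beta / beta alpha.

epsilon beta zeta gamma alpha delta / beta gamma epsilon zeta delta alpha / delta epsilon alpha beta gamma zeta / zeta alpha gamma delta beta epsilon / alpha delta beta epsilon zeta gamma / gamma zeta delta alpha epsilon beta

(r1,c3) = zeta
(r1,c4) = gamma
(r2,c6) = alpha
(r5,c5) = zeta
(r6,c3) = delta
(r1,c1) = epsilon
(r1,c2) = beta
(r2,c2) = gamma
(r2,c4) = zeta
(r2,c5) = delta
(r4,c1) = zeta
(r5,c2) = delta
(r6,c4) = alpha
(r6,c6) = beta
(r3,c2) = epsilon
(r3,c5) = gamma
(r4,c6) = epsilon
(r5,c1) = alpha
(r6,c1) = gamma
(r6,c2) = zeta
(r6,c5) = epsilon
(r3,c1) = delta
(r4,c5) = beta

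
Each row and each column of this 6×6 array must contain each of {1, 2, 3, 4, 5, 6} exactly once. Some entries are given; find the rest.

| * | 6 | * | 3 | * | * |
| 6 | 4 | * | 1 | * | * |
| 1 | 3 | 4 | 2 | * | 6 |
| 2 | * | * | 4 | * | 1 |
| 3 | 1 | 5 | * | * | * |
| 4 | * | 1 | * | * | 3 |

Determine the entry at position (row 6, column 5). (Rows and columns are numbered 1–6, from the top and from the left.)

6

(r1,c1) = 5
(r1,c3) = 2
(r1,c6) = 4
(r2,c3) = 3
(r3,c5) = 5
(r4,c2) = 5
(r4,c3) = 6
(r4,c5) = 3
(r5,c4) = 6
(r5,c6) = 2
(r6,c2) = 2
(r6,c4) = 5
(r6,c5) = 6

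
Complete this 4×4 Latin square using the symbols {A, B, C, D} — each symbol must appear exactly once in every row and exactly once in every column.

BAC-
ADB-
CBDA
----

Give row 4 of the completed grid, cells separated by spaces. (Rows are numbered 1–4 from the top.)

D C A B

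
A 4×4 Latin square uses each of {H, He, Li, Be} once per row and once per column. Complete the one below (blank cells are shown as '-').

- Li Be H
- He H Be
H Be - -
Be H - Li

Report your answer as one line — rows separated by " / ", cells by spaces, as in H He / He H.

Cell (r1,c1): row 1 has {H,Li,Be}; column 1 has {H,Be} → He.
Cell (r2,c1): row 2 has {H,He,Be}; column 1 has {H,He,Be} → Li.
Cell (r3,c4): row 3 has {H,Be}; column 4 has {H,Li,Be} → He.
Cell (r4,c3): row 4 has {H,Li,Be}; column 3 has {H,Be} → He.
Cell (r3,c3): row 3 has {H,He,Be}; column 3 has {H,He,Be} → Li.

He Li Be H / Li He H Be / H Be Li He / Be H He Li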